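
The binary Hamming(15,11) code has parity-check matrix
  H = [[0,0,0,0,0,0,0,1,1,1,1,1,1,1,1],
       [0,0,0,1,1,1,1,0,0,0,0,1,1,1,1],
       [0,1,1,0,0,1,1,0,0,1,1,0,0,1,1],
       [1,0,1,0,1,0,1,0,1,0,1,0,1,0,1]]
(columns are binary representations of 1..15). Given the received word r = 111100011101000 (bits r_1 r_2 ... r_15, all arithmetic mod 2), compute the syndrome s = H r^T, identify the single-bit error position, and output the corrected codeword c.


s = (0, 0, 1, 1)^T, error position = 3, corrected codeword c = 110100011101000

Compute s = H r^T mod 2 one row at a time:
  s_1 = 1 + 1 + 1 + 0 + 1 + 0 + 0 + 0 = 4 ≡ 0 (mod 2).
  s_2 = 1 + 0 + 0 + 0 + 1 + 0 + 0 + 0 = 2 ≡ 0 (mod 2).
  s_3 = 1 + 1 + 0 + 0 + 1 + 0 + 0 + 0 = 3 ≡ 1 (mod 2).
  s_4 = 1 + 1 + 0 + 0 + 1 + 0 + 0 + 0 = 3 ≡ 1 (mod 2).
s = (0, 0, 1, 1)^T — this equals column 3 of H (binary 0011), so error is at position 3.
Correct: flip bit 3 of r = 111100011101000 to get c = 110100011101000.


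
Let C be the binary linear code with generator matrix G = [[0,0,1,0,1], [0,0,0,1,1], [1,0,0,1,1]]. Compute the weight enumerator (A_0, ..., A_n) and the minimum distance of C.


Weight distribution: A_0 = 1, A_1 = 1, A_2 = 3, A_3 = 3. Minimum distance d = 1.

Enumerate all 2^3 = 8 messages m ∈ F_2^3.
For each, compute codeword c = mG in F_2^5, then tally its weight.
  m = 000 → c = 00000, weight = 0.
  m = 100 → c = 00101, weight = 2.
  m = 010 → c = 00011, weight = 2.
  m = 110 → c = 00110, weight = 2.
  m = 001 → c = 10011, weight = 3.
  m = 101 → c = 10110, weight = 3.
  m = 011 → c = 10000, weight = 1.
  m = 111 → c = 10101, weight = 3.
Tally weights:
  weight 0: 1 codewords.
  weight 1: 1 codewords.
  weight 2: 3 codewords.
  weight 3: 3 codewords.
Minimum distance d = smallest w > 0 with A_w > 0 = 1.
Sanity: Σ A_w = 8 = 2^3 = 8 ✓.


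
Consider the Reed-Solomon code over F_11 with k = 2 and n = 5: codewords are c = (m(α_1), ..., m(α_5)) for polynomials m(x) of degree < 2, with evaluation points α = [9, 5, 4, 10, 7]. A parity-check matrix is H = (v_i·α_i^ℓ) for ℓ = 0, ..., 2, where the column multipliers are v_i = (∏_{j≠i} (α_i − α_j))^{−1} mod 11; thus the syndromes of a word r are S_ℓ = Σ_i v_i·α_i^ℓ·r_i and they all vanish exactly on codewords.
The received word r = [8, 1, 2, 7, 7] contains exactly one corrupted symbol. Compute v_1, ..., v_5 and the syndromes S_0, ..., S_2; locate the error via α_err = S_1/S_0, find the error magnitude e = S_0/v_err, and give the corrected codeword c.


S = (10, 4, 6), error at position 5, error magnitude e = 8, c = [8, 1, 2, 7, 10].

Step 1: column multipliers v_i = (∏_{j≠i}(α_i − α_j))^{−1} mod 11.
  i = 1 (α = 9): (9−5)(9−4)(9−10)(9−7) = 4·5·(−1)·2 = −40 ≡ 4, so v_1 = 4^{−1} = 3 (mod 11).
  i = 2 (α = 5): (5−9)(5−4)(5−10)(5−7) = (−4)·1·(−5)·(−2) = −40 ≡ 4, so v_2 = 4^{−1} = 3 (mod 11).
  i = 3 (α = 4): (4−9)(4−5)(4−10)(4−7) = (−5)·(−1)·(−6)·(−3) = 90 ≡ 2, so v_3 = 2^{−1} = 6 (mod 11).
  i = 4 (α = 10): (10−9)(10−5)(10−4)(10−7) = 1·5·6·3 = 90 ≡ 2, so v_4 = 2^{−1} = 6 (mod 11).
  i = 5 (α = 7): (7−9)(7−5)(7−4)(7−10) = (−2)·2·3·(−3) = 36 ≡ 3, so v_5 = 3^{−1} = 4 (mod 11).
  v = [3, 3, 6, 6, 4].
Step 2: syndromes of r = [8, 1, 2, 7, 7] (all sums mod 11).
  S_0 = Σ v_i r_i = 3·8 + 3·1 + 6·2 + 6·7 + 4·7 = 109 ≡ 10.
  S_1 = Σ v_i α_i r_i = 3·9·8 + 3·5·1 + 6·4·2 + 6·10·7 + 4·7·7 = 895 ≡ 4.
  α_i^2 mod 11 = [4, 3, 5, 1, 5].
  S_2 = Σ v_i α_i^2 r_i = 3·4·8 + 3·3·1 + 6·5·2 + 6·1·7 + 4·5·7 = 347 ≡ 6.
  S = (10, 4, 6) ≠ 0, so r is not a codeword (an error is present).
Step 3: locate the error. For a single error e at position i, S_ℓ = v_i·e·α_i^ℓ, so α_err = S_1/S_0.
  S_0^{−1} = 10^{−1} = 10 (mod 11), so α_err = 4·10 = 40 ≡ 7 = α_5. Error position i = 5.
  Consistency check: S_2/S_1 = 6·3 = 18 ≡ 7 = α_err ✓ (single-error assumption holds).
Step 4: error magnitude e = S_0/v_5 = S_0·∏_{j≠5}(α_5 − α_j) = 10·3 = 30 ≡ 8 (mod 11).
Step 5: correct position 5: c_5 = r_5 − e = 7 − 8 ≡ 10 (mod 11). Hence c = [8, 1, 2, 7, 10].
  Check: interpolating c through the α_i gives m(x) = 6 + 10·x (degree < 2) with m(α_i) = c_i for every i, so c is indeed a codeword.


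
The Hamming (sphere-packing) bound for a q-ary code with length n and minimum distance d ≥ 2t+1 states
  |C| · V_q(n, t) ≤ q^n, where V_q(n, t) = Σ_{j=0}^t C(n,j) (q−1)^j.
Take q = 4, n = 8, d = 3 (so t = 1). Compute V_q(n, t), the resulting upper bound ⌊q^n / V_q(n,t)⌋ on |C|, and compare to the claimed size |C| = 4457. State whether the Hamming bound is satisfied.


V_q(n, t) = 25, q^n = 65536, Hamming bound = 2621, |C| = 4457 > bound (violated).

Step 1: Compute V_q(n, t) = Σ_{j=0}^1 C(n, j) (q−1)^j.
  j = 0: C(8,0)·(3)^0 = 1·1 = 1.
  j = 1: C(8,1)·(3)^1 = 8·3 = 24.
  V_q(n, t) = 1 + 24 = 25.
Step 2: q^n = 4^8 = 65536.
Step 3: Hamming bound ⌊q^n / V_q(n,t)⌋ = ⌊65536/25⌋ = 2621.
Step 4: Compare |C| = 4457 to 2621: violated.
The claimed |C| lies above the Hamming bound, so no 4-ary code of length 8 with d ≥ 3 can have 4457 codewords.


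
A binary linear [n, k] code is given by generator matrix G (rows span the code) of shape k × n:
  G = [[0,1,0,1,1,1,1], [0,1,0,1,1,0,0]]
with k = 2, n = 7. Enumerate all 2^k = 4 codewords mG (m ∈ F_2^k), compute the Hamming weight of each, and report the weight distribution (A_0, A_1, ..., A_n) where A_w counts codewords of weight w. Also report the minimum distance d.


Weight distribution: A_0 = 1, A_2 = 1, A_3 = 1, A_5 = 1. Minimum distance d = 2.

Enumerate all 2^2 = 4 messages m ∈ F_2^2.
For each, compute codeword c = mG in F_2^7, then tally its weight.
  m = 00 → c = 0000000, weight = 0.
  m = 10 → c = 0101111, weight = 5.
  m = 01 → c = 0101100, weight = 3.
  m = 11 → c = 0000011, weight = 2.
Tally weights:
  weight 0: 1 codewords.
  weight 2: 1 codewords.
  weight 3: 1 codewords.
  weight 5: 1 codewords.
Minimum distance d = smallest w > 0 with A_w > 0 = 2.
Sanity: Σ A_w = 4 = 2^2 = 4 ✓.


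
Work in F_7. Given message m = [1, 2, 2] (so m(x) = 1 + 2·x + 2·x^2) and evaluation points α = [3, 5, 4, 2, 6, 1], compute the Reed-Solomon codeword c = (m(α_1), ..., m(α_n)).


c = [4, 5, 6, 6, 1, 5]

Message polynomial: m(x) = 1 + 2·x + 2·x^2 (mod 7).
For each evaluation point α_i, compute m(α_i) mod 7:
  α_1 = 3: Horner steps 2 → 1 → 4, so m(3) = 4.
  α_2 = 5: Horner steps 2 → 5 → 5, so m(5) = 5.
  α_3 = 4: Horner steps 2 → 3 → 6, so m(4) = 6.
  α_4 = 2: Horner steps 2 → 6 → 6, so m(2) = 6.
  α_5 = 6: Horner steps 2 → 0 → 1, so m(6) = 1.
  α_6 = 1: Horner steps 2 → 4 → 5, so m(1) = 5.
Codeword c = [4, 5, 6, 6, 1, 5] ∈ F_7^6.


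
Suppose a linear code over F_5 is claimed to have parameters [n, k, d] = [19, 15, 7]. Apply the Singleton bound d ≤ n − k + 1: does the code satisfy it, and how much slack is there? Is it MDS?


Singleton RHS = n − k + 1 = 5, slack = -2, bound violated (no such code; not MDS).

Singleton bound: d ≤ n − k + 1.
Here n = 19, k = 15, so n − k + 1 = 5.
Given d = 7, check d ≤ 5: NO.
Slack = (n − k + 1) − d = -2.
The slack is negative: d = 7 exceeds n − k + 1 = 5 by 2, so the Singleton bound is violated and no linear [19, 15, 7]_5 code can exist. In particular it is not MDS (MDS requires d = n − k + 1 exactly).
Description: the claimed parameters are [19, 15, 7]_5; such a code would be impossible (violates the Singleton bound).


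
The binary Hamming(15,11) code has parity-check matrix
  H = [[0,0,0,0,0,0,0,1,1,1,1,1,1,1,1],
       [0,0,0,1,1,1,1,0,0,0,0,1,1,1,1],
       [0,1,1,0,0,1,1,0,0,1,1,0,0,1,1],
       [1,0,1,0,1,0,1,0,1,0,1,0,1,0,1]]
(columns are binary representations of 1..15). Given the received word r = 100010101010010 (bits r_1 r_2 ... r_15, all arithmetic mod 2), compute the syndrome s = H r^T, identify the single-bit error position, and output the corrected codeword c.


s = (1, 1, 1, 1)^T, error position = 15, corrected codeword c = 100010101010011

Compute s = H r^T mod 2 one row at a time:
  s_1 = 0 + 1 + 0 + 1 + 0 + 0 + 1 + 0 = 3 ≡ 1 (mod 2).
  s_2 = 0 + 1 + 0 + 1 + 0 + 0 + 1 + 0 = 3 ≡ 1 (mod 2).
  s_3 = 0 + 0 + 0 + 1 + 0 + 1 + 1 + 0 = 3 ≡ 1 (mod 2).
  s_4 = 1 + 0 + 1 + 1 + 1 + 1 + 0 + 0 = 5 ≡ 1 (mod 2).
s = (1, 1, 1, 1)^T — this equals column 15 of H (binary 1111), so error is at position 15.
Correct: flip bit 15 of r = 100010101010010 to get c = 100010101010011.


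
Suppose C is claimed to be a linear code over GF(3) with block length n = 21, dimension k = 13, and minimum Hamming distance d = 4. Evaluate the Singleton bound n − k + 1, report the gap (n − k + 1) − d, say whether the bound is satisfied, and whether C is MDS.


Singleton RHS = n − k + 1 = 9, slack = 5, bound satisfied, not MDS.

Singleton bound: d ≤ n − k + 1.
Here n = 21, k = 13, so n − k + 1 = 9.
Given d = 4, check d ≤ 9: YES.
Slack = (n − k + 1) − d = 5.
The code is NOT MDS (slack = 5 > 0).
Description: the claimed parameters are [21, 13, 4]_3; such a code would be non-MDS.


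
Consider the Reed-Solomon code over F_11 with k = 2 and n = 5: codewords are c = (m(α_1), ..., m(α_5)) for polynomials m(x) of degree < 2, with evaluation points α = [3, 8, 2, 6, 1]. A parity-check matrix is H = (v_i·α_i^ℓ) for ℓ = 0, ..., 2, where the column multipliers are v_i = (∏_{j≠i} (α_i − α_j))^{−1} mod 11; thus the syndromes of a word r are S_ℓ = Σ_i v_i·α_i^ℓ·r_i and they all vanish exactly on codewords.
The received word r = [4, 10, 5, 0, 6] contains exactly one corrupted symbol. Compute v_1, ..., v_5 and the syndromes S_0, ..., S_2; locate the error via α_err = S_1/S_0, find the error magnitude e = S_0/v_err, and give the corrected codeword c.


S = (10, 5, 8), error at position 4, error magnitude e = 10, c = [4, 10, 5, 1, 6].

Step 1: column multipliers v_i = (∏_{j≠i}(α_i − α_j))^{−1} mod 11.
  i = 1 (α = 3): (3−8)(3−2)(3−6)(3−1) = (−5)·1·(−3)·2 = 30 ≡ 8, so v_1 = 8^{−1} = 7 (mod 11).
  i = 2 (α = 8): (8−3)(8−2)(8−6)(8−1) = 5·6·2·7 = 420 ≡ 2, so v_2 = 2^{−1} = 6 (mod 11).
  i = 3 (α = 2): (2−3)(2−8)(2−6)(2−1) = (−1)·(−6)·(−4)·1 = −24 ≡ 9, so v_3 = 9^{−1} = 5 (mod 11).
  i = 4 (α = 6): (6−3)(6−8)(6−2)(6−1) = 3·(−2)·4·5 = −120 ≡ 1, so v_4 = 1^{−1} = 1 (mod 11).
  i = 5 (α = 1): (1−3)(1−8)(1−2)(1−6) = (−2)·(−7)·(−1)·(−5) = 70 ≡ 4, so v_5 = 4^{−1} = 3 (mod 11).
  v = [7, 6, 5, 1, 3].
Step 2: syndromes of r = [4, 10, 5, 0, 6] (all sums mod 11).
  S_0 = Σ v_i r_i = 7·4 + 6·10 + 5·5 + 1·0 + 3·6 = 131 ≡ 10.
  S_1 = Σ v_i α_i r_i = 7·3·4 + 6·8·10 + 5·2·5 + 1·6·0 + 3·1·6 = 632 ≡ 5.
  α_i^2 mod 11 = [9, 9, 4, 3, 1].
  S_2 = Σ v_i α_i^2 r_i = 7·9·4 + 6·9·10 + 5·4·5 + 1·3·0 + 3·1·6 = 910 ≡ 8.
  S = (10, 5, 8) ≠ 0, so r is not a codeword (an error is present).
Step 3: locate the error. For a single error e at position i, S_ℓ = v_i·e·α_i^ℓ, so α_err = S_1/S_0.
  S_0^{−1} = 10^{−1} = 10 (mod 11), so α_err = 5·10 = 50 ≡ 6 = α_4. Error position i = 4.
  Consistency check: S_2/S_1 = 8·9 = 72 ≡ 6 = α_err ✓ (single-error assumption holds).
Step 4: error magnitude e = S_0/v_4 = S_0·∏_{j≠4}(α_4 − α_j) = 10·1 = 10 ≡ 10 (mod 11).
Step 5: correct position 4: c_4 = r_4 − e = 0 − 10 ≡ 1 (mod 11). Hence c = [4, 10, 5, 1, 6].
  Check: interpolating c through the α_i gives m(x) = 7 + 10·x (degree < 2) with m(α_i) = c_i for every i, so c is indeed a codeword.


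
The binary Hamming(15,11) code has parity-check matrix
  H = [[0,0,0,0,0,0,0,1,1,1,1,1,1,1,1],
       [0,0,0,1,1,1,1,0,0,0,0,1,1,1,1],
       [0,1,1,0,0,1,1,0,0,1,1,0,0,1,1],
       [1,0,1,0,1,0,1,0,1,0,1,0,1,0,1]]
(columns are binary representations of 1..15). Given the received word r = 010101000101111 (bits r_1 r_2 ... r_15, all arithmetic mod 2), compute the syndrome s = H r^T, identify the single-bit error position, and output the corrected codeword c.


s = (1, 0, 1, 0)^T, error position = 10, corrected codeword c = 010101000001111

Compute s = H r^T mod 2 one row at a time:
  s_1 = 0 + 0 + 1 + 0 + 1 + 1 + 1 + 1 = 5 ≡ 1 (mod 2).
  s_2 = 1 + 0 + 1 + 0 + 1 + 1 + 1 + 1 = 6 ≡ 0 (mod 2).
  s_3 = 1 + 0 + 1 + 0 + 1 + 0 + 1 + 1 = 5 ≡ 1 (mod 2).
  s_4 = 0 + 0 + 0 + 0 + 0 + 0 + 1 + 1 = 2 ≡ 0 (mod 2).
s = (1, 0, 1, 0)^T — this equals column 10 of H (binary 1010), so error is at position 10.
Correct: flip bit 10 of r = 010101000101111 to get c = 010101000001111.


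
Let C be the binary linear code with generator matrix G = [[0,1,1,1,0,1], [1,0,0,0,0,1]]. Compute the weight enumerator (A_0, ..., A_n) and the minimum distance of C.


Weight distribution: A_0 = 1, A_2 = 1, A_4 = 2. Minimum distance d = 2.

Enumerate all 2^2 = 4 messages m ∈ F_2^2.
For each, compute codeword c = mG in F_2^6, then tally its weight.
  m = 00 → c = 000000, weight = 0.
  m = 10 → c = 011101, weight = 4.
  m = 01 → c = 100001, weight = 2.
  m = 11 → c = 111100, weight = 4.
Tally weights:
  weight 0: 1 codewords.
  weight 2: 1 codewords.
  weight 4: 2 codewords.
Minimum distance d = smallest w > 0 with A_w > 0 = 2.
Sanity: Σ A_w = 4 = 2^2 = 4 ✓.


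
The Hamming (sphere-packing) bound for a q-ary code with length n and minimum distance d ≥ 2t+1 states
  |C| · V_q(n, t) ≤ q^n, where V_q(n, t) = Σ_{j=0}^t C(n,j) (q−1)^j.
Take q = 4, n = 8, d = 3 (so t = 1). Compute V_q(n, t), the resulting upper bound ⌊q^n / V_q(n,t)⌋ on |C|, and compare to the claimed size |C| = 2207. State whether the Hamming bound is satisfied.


V_q(n, t) = 25, q^n = 65536, Hamming bound = 2621, |C| = 2207 ≤ bound (satisfied).

Step 1: Compute V_q(n, t) = Σ_{j=0}^1 C(n, j) (q−1)^j.
  j = 0: C(8,0)·(3)^0 = 1·1 = 1.
  j = 1: C(8,1)·(3)^1 = 8·3 = 24.
  V_q(n, t) = 1 + 24 = 25.
Step 2: q^n = 4^8 = 65536.
Step 3: Hamming bound ⌊q^n / V_q(n,t)⌋ = ⌊65536/25⌋ = 2621.
Step 4: Compare |C| = 2207 to 2621: satisfied.
The claimed |C| lies below the Hamming bound.


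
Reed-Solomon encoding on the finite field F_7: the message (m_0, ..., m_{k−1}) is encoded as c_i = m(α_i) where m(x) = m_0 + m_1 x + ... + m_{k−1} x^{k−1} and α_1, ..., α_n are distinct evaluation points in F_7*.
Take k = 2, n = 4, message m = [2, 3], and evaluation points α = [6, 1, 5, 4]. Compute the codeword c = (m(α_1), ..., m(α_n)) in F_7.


c = [6, 5, 3, 0]

Message polynomial: m(x) = 2 + 3·x (mod 7).
For each evaluation point α_i, compute m(α_i) mod 7:
  α_1 = 6: Horner steps 3 → 6, so m(6) = 6.
  α_2 = 1: Horner steps 3 → 5, so m(1) = 5.
  α_3 = 5: Horner steps 3 → 3, so m(5) = 3.
  α_4 = 4: Horner steps 3 → 0, so m(4) = 0.
Codeword c = [6, 5, 3, 0] ∈ F_7^4.


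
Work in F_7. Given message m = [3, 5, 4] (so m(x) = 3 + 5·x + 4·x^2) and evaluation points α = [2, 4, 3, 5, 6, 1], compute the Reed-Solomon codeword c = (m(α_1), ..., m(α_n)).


c = [1, 3, 5, 2, 2, 5]

Message polynomial: m(x) = 3 + 5·x + 4·x^2 (mod 7).
For each evaluation point α_i, compute m(α_i) mod 7:
  α_1 = 2: Horner steps 4 → 6 → 1, so m(2) = 1.
  α_2 = 4: Horner steps 4 → 0 → 3, so m(4) = 3.
  α_3 = 3: Horner steps 4 → 3 → 5, so m(3) = 5.
  α_4 = 5: Horner steps 4 → 4 → 2, so m(5) = 2.
  α_5 = 6: Horner steps 4 → 1 → 2, so m(6) = 2.
  α_6 = 1: Horner steps 4 → 2 → 5, so m(1) = 5.
Codeword c = [1, 3, 5, 2, 2, 5] ∈ F_7^6.


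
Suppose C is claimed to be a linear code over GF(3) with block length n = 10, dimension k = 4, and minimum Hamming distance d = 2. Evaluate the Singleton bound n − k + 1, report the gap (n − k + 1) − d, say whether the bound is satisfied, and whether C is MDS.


Singleton RHS = n − k + 1 = 7, slack = 5, bound satisfied, not MDS.

Singleton bound: d ≤ n − k + 1.
Here n = 10, k = 4, so n − k + 1 = 7.
Given d = 2, check d ≤ 7: YES.
Slack = (n − k + 1) − d = 5.
The code is NOT MDS (slack = 5 > 0).
Description: the claimed parameters are [10, 4, 2]_3; such a code would be non-MDS.


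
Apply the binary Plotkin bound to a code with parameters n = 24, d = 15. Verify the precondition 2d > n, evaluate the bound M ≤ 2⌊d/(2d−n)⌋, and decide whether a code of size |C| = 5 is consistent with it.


Plotkin bound M ≤ 4; given |C| = 5 > bound (violated).

Check applicability: 2d = 30, n = 24.
2d − n = 6 > 0, so Plotkin applies.
Compute d/(2d−n) = 15/6 ≈ 2.5000.
⌊d/(2d−n)⌋ = 2.
Plotkin bound: M ≤ 2·2 = 4.
Given |C| = 5, check: VIOLATED.
This |C| is above the Plotkin bound, so no binary code with n = 24, d = 15 and 5 codewords exists.


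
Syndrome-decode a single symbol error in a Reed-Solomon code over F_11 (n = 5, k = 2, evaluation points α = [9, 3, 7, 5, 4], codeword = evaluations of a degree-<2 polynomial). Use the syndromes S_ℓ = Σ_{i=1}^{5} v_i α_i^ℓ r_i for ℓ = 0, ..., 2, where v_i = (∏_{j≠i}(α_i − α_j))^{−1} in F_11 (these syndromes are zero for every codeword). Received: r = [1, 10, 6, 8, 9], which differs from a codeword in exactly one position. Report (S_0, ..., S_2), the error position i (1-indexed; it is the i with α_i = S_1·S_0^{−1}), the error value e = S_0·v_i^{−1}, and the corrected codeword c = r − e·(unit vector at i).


S = (7, 8, 6), error at position 1, error magnitude e = 8, c = [4, 10, 6, 8, 9].

Step 1: column multipliers v_i = (∏_{j≠i}(α_i − α_j))^{−1} mod 11.
  i = 1 (α = 9): (9−3)(9−7)(9−5)(9−4) = 6·2·4·5 = 240 ≡ 9, so v_1 = 9^{−1} = 5 (mod 11).
  i = 2 (α = 3): (3−9)(3−7)(3−5)(3−4) = (−6)·(−4)·(−2)·(−1) = 48 ≡ 4, so v_2 = 4^{−1} = 3 (mod 11).
  i = 3 (α = 7): (7−9)(7−3)(7−5)(7−4) = (−2)·4·2·3 = −48 ≡ 7, so v_3 = 7^{−1} = 8 (mod 11).
  i = 4 (α = 5): (5−9)(5−3)(5−7)(5−4) = (−4)·2·(−2)·1 = 16 ≡ 5, so v_4 = 5^{−1} = 9 (mod 11).
  i = 5 (α = 4): (4−9)(4−3)(4−7)(4−5) = (−5)·1·(−3)·(−1) = −15 ≡ 7, so v_5 = 7^{−1} = 8 (mod 11).
  v = [5, 3, 8, 9, 8].
Step 2: syndromes of r = [1, 10, 6, 8, 9] (all sums mod 11).
  S_0 = Σ v_i r_i = 5·1 + 3·10 + 8·6 + 9·8 + 8·9 = 227 ≡ 7.
  S_1 = Σ v_i α_i r_i = 5·9·1 + 3·3·10 + 8·7·6 + 9·5·8 + 8·4·9 = 1119 ≡ 8.
  α_i^2 mod 11 = [4, 9, 5, 3, 5].
  S_2 = Σ v_i α_i^2 r_i = 5·4·1 + 3·9·10 + 8·5·6 + 9·3·8 + 8·5·9 = 1106 ≡ 6.
  S = (7, 8, 6) ≠ 0, so r is not a codeword (an error is present).
Step 3: locate the error. For a single error e at position i, S_ℓ = v_i·e·α_i^ℓ, so α_err = S_1/S_0.
  S_0^{−1} = 7^{−1} = 8 (mod 11), so α_err = 8·8 = 64 ≡ 9 = α_1. Error position i = 1.
  Consistency check: S_2/S_1 = 6·7 = 42 ≡ 9 = α_err ✓ (single-error assumption holds).
Step 4: error magnitude e = S_0/v_1 = S_0·∏_{j≠1}(α_1 − α_j) = 7·9 = 63 ≡ 8 (mod 11).
Step 5: correct position 1: c_1 = r_1 − e = 1 − 8 ≡ 4 (mod 11). Hence c = [4, 10, 6, 8, 9].
  Check: interpolating c through the α_i gives m(x) = 2 + 10·x (degree < 2) with m(α_i) = c_i for every i, so c is indeed a codeword.


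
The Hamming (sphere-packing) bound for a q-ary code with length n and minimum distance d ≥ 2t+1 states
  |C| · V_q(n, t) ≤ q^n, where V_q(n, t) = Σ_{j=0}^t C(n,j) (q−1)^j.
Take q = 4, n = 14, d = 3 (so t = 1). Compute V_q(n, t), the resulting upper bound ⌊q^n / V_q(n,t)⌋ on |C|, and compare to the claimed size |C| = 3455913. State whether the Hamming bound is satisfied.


V_q(n, t) = 43, q^n = 268435456, Hamming bound = 6242685, |C| = 3455913 ≤ bound (satisfied).

Step 1: Compute V_q(n, t) = Σ_{j=0}^1 C(n, j) (q−1)^j.
  j = 0: C(14,0)·(3)^0 = 1·1 = 1.
  j = 1: C(14,1)·(3)^1 = 14·3 = 42.
  V_q(n, t) = 1 + 42 = 43.
Step 2: q^n = 4^14 = 268435456.
Step 3: Hamming bound ⌊q^n / V_q(n,t)⌋ = ⌊268435456/43⌋ = 6242685.
Step 4: Compare |C| = 3455913 to 6242685: satisfied.
The claimed |C| lies below the Hamming bound.


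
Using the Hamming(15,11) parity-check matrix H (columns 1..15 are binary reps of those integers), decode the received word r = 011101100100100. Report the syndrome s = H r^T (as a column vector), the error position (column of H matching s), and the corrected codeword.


s = (0, 0, 1, 1)^T, error position = 3, corrected codeword c = 010101100100100

Compute s = H r^T mod 2 one row at a time:
  s_1 = 0 + 0 + 1 + 0 + 0 + 1 + 0 + 0 = 2 ≡ 0 (mod 2).
  s_2 = 1 + 0 + 1 + 1 + 0 + 1 + 0 + 0 = 4 ≡ 0 (mod 2).
  s_3 = 1 + 1 + 1 + 1 + 1 + 0 + 0 + 0 = 5 ≡ 1 (mod 2).
  s_4 = 0 + 1 + 0 + 1 + 0 + 0 + 1 + 0 = 3 ≡ 1 (mod 2).
s = (0, 0, 1, 1)^T — this equals column 3 of H (binary 0011), so error is at position 3.
Correct: flip bit 3 of r = 011101100100100 to get c = 010101100100100.


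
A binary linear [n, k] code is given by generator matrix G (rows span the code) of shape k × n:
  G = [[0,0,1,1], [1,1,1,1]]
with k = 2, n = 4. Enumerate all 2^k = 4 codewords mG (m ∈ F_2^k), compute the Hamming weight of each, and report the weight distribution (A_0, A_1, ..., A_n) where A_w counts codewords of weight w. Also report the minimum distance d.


Weight distribution: A_0 = 1, A_2 = 2, A_4 = 1. Minimum distance d = 2.

Enumerate all 2^2 = 4 messages m ∈ F_2^2.
For each, compute codeword c = mG in F_2^4, then tally its weight.
  m = 00 → c = 0000, weight = 0.
  m = 10 → c = 0011, weight = 2.
  m = 01 → c = 1111, weight = 4.
  m = 11 → c = 1100, weight = 2.
Tally weights:
  weight 0: 1 codewords.
  weight 2: 2 codewords.
  weight 4: 1 codewords.
Minimum distance d = smallest w > 0 with A_w > 0 = 2.
Sanity: Σ A_w = 4 = 2^2 = 4 ✓.


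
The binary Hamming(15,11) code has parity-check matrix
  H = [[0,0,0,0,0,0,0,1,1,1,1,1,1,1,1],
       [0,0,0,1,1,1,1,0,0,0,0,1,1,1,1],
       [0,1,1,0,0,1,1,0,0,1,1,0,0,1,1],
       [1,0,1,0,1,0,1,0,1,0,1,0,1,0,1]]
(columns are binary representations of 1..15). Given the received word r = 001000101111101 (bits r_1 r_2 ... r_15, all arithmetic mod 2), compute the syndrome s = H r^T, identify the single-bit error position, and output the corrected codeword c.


s = (0, 0, 1, 0)^T, error position = 2, corrected codeword c = 011000101111101

Compute s = H r^T mod 2 one row at a time:
  s_1 = 0 + 1 + 1 + 1 + 1 + 1 + 0 + 1 = 6 ≡ 0 (mod 2).
  s_2 = 0 + 0 + 0 + 1 + 1 + 1 + 0 + 1 = 4 ≡ 0 (mod 2).
  s_3 = 0 + 1 + 0 + 1 + 1 + 1 + 0 + 1 = 5 ≡ 1 (mod 2).
  s_4 = 0 + 1 + 0 + 1 + 1 + 1 + 1 + 1 = 6 ≡ 0 (mod 2).
s = (0, 0, 1, 0)^T — this equals column 2 of H (binary 0010), so error is at position 2.
Correct: flip bit 2 of r = 001000101111101 to get c = 011000101111101.


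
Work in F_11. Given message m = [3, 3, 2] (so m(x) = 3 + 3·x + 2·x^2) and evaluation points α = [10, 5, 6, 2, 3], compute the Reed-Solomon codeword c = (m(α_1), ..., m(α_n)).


c = [2, 2, 5, 6, 8]

Message polynomial: m(x) = 3 + 3·x + 2·x^2 (mod 11).
For each evaluation point α_i, compute m(α_i) mod 11:
  α_1 = 10: Horner steps 2 → 1 → 2, so m(10) = 2.
  α_2 = 5: Horner steps 2 → 2 → 2, so m(5) = 2.
  α_3 = 6: Horner steps 2 → 4 → 5, so m(6) = 5.
  α_4 = 2: Horner steps 2 → 7 → 6, so m(2) = 6.
  α_5 = 3: Horner steps 2 → 9 → 8, so m(3) = 8.
Codeword c = [2, 2, 5, 6, 8] ∈ F_11^5.


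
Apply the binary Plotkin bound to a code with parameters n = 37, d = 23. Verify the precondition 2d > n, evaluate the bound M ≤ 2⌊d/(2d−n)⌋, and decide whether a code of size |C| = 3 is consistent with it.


Plotkin bound M ≤ 4; given |C| = 3 ≤ bound (satisfied).

Check applicability: 2d = 46, n = 37.
2d − n = 9 > 0, so Plotkin applies.
Compute d/(2d−n) = 23/9 ≈ 2.5556.
⌊d/(2d−n)⌋ = 2.
Plotkin bound: M ≤ 2·2 = 4.
Given |C| = 3, check: satisfied.
This |C| is below the Plotkin bound.


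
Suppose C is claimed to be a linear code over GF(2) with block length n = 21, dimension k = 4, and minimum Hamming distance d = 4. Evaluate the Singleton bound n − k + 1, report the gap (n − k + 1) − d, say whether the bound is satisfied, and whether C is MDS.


Singleton RHS = n − k + 1 = 18, slack = 14, bound satisfied, not MDS.

Singleton bound: d ≤ n − k + 1.
Here n = 21, k = 4, so n − k + 1 = 18.
Given d = 4, check d ≤ 18: YES.
Slack = (n − k + 1) − d = 14.
The code is NOT MDS (slack = 14 > 0).
Description: the claimed parameters are [21, 4, 4]_2; such a code would be non-MDS.


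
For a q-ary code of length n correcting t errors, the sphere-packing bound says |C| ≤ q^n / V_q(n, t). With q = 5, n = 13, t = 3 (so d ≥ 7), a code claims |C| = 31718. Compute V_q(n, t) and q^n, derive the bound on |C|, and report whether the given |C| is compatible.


V_q(n, t) = 19605, q^n = 1220703125, Hamming bound = 62264, |C| = 31718 ≤ bound (satisfied).

Step 1: Compute V_q(n, t) = Σ_{j=0}^3 C(n, j) (q−1)^j.
  j = 0: C(13,0)·(4)^0 = 1·1 = 1.
  j = 1: C(13,1)·(4)^1 = 13·4 = 52.
  j = 2: C(13,2)·(4)^2 = 78·16 = 1248.
  j = 3: C(13,3)·(4)^3 = 286·64 = 18304.
  V_q(n, t) = 1 + 52 + 1248 + 18304 = 19605.
Step 2: q^n = 5^13 = 1220703125.
Step 3: Hamming bound ⌊q^n / V_q(n,t)⌋ = ⌊1220703125/19605⌋ = 62264.
Step 4: Compare |C| = 31718 to 62264: satisfied.
The claimed |C| lies below the Hamming bound.


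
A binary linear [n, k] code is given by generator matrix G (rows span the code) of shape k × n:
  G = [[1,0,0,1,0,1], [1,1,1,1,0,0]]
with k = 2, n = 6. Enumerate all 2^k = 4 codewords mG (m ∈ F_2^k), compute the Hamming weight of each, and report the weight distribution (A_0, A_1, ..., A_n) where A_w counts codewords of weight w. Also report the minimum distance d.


Weight distribution: A_0 = 1, A_3 = 2, A_4 = 1. Minimum distance d = 3.

Enumerate all 2^2 = 4 messages m ∈ F_2^2.
For each, compute codeword c = mG in F_2^6, then tally its weight.
  m = 00 → c = 000000, weight = 0.
  m = 10 → c = 100101, weight = 3.
  m = 01 → c = 111100, weight = 4.
  m = 11 → c = 011001, weight = 3.
Tally weights:
  weight 0: 1 codewords.
  weight 3: 2 codewords.
  weight 4: 1 codewords.
Minimum distance d = smallest w > 0 with A_w > 0 = 3.
Sanity: Σ A_w = 4 = 2^2 = 4 ✓.


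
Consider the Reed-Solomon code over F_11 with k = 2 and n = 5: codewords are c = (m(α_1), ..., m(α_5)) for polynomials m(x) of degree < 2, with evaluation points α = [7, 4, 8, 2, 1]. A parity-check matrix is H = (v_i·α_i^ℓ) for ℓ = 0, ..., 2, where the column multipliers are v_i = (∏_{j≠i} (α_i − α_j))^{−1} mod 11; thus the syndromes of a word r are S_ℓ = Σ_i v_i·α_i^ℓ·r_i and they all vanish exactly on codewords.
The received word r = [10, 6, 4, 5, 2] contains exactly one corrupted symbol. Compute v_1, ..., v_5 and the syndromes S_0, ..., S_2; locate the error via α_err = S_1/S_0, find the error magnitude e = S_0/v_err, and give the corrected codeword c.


S = (7, 3, 6), error at position 4, error magnitude e = 9, c = [10, 6, 4, 7, 2].

Step 1: column multipliers v_i = (∏_{j≠i}(α_i − α_j))^{−1} mod 11.
  i = 1 (α = 7): (7−4)(7−8)(7−2)(7−1) = 3·(−1)·5·6 = −90 ≡ 9, so v_1 = 9^{−1} = 5 (mod 11).
  i = 2 (α = 4): (4−7)(4−8)(4−2)(4−1) = (−3)·(−4)·2·3 = 72 ≡ 6, so v_2 = 6^{−1} = 2 (mod 11).
  i = 3 (α = 8): (8−7)(8−4)(8−2)(8−1) = 1·4·6·7 = 168 ≡ 3, so v_3 = 3^{−1} = 4 (mod 11).
  i = 4 (α = 2): (2−7)(2−4)(2−8)(2−1) = (−5)·(−2)·(−6)·1 = −60 ≡ 6, so v_4 = 6^{−1} = 2 (mod 11).
  i = 5 (α = 1): (1−7)(1−4)(1−8)(1−2) = (−6)·(−3)·(−7)·(−1) = 126 ≡ 5, so v_5 = 5^{−1} = 9 (mod 11).
  v = [5, 2, 4, 2, 9].
Step 2: syndromes of r = [10, 6, 4, 5, 2] (all sums mod 11).
  S_0 = Σ v_i r_i = 5·10 + 2·6 + 4·4 + 2·5 + 9·2 = 106 ≡ 7.
  S_1 = Σ v_i α_i r_i = 5·7·10 + 2·4·6 + 4·8·4 + 2·2·5 + 9·1·2 = 564 ≡ 3.
  α_i^2 mod 11 = [5, 5, 9, 4, 1].
  S_2 = Σ v_i α_i^2 r_i = 5·5·10 + 2·5·6 + 4·9·4 + 2·4·5 + 9·1·2 = 512 ≡ 6.
  S = (7, 3, 6) ≠ 0, so r is not a codeword (an error is present).
Step 3: locate the error. For a single error e at position i, S_ℓ = v_i·e·α_i^ℓ, so α_err = S_1/S_0.
  S_0^{−1} = 7^{−1} = 8 (mod 11), so α_err = 3·8 = 24 ≡ 2 = α_4. Error position i = 4.
  Consistency check: S_2/S_1 = 6·4 = 24 ≡ 2 = α_err ✓ (single-error assumption holds).
Step 4: error magnitude e = S_0/v_4 = S_0·∏_{j≠4}(α_4 − α_j) = 7·6 = 42 ≡ 9 (mod 11).
Step 5: correct position 4: c_4 = r_4 − e = 5 − 9 ≡ 7 (mod 11). Hence c = [10, 6, 4, 7, 2].
  Check: interpolating c through the α_i gives m(x) = 8 + 5·x (degree < 2) with m(α_i) = c_i for every i, so c is indeed a codeword.


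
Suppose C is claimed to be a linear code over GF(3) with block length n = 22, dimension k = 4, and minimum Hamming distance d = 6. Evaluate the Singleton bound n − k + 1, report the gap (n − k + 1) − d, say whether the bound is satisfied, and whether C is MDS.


Singleton RHS = n − k + 1 = 19, slack = 13, bound satisfied, not MDS.

Singleton bound: d ≤ n − k + 1.
Here n = 22, k = 4, so n − k + 1 = 19.
Given d = 6, check d ≤ 19: YES.
Slack = (n − k + 1) − d = 13.
The code is NOT MDS (slack = 13 > 0).
Description: the claimed parameters are [22, 4, 6]_3; such a code would be non-MDS.


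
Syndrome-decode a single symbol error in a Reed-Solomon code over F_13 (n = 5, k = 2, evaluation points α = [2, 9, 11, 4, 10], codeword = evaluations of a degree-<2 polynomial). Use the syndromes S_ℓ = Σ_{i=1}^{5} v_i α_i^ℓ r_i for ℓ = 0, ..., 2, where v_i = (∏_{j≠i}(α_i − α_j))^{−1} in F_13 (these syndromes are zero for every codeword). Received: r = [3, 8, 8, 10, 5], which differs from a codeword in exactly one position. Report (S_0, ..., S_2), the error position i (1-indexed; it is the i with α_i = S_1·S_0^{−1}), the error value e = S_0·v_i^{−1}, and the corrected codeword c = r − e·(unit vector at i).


S = (5, 3, 7), error at position 3, error magnitude e = 6, c = [3, 8, 2, 10, 5].

Step 1: column multipliers v_i = (∏_{j≠i}(α_i − α_j))^{−1} mod 13.
  i = 1 (α = 2): (2−9)(2−11)(2−4)(2−10) = (−7)·(−9)·(−2)·(−8) = 1008 ≡ 7, so v_1 = 7^{−1} = 2 (mod 13).
  i = 2 (α = 9): (9−2)(9−11)(9−4)(9−10) = 7·(−2)·5·(−1) = 70 ≡ 5, so v_2 = 5^{−1} = 8 (mod 13).
  i = 3 (α = 11): (11−2)(11−9)(11−4)(11−10) = 9·2·7·1 = 126 ≡ 9, so v_3 = 9^{−1} = 3 (mod 13).
  i = 4 (α = 4): (4−2)(4−9)(4−11)(4−10) = 2·(−5)·(−7)·(−6) = −420 ≡ 9, so v_4 = 9^{−1} = 3 (mod 13).
  i = 5 (α = 10): (10−2)(10−9)(10−11)(10−4) = 8·1·(−1)·6 = −48 ≡ 4, so v_5 = 4^{−1} = 10 (mod 13).
  v = [2, 8, 3, 3, 10].
Step 2: syndromes of r = [3, 8, 8, 10, 5] (all sums mod 13).
  S_0 = Σ v_i r_i = 2·3 + 8·8 + 3·8 + 3·10 + 10·5 = 174 ≡ 5.
  S_1 = Σ v_i α_i r_i = 2·2·3 + 8·9·8 + 3·11·8 + 3·4·10 + 10·10·5 = 1472 ≡ 3.
  α_i^2 mod 13 = [4, 3, 4, 3, 9].
  S_2 = Σ v_i α_i^2 r_i = 2·4·3 + 8·3·8 + 3·4·8 + 3·3·10 + 10·9·5 = 852 ≡ 7.
  S = (5, 3, 7) ≠ 0, so r is not a codeword (an error is present).
Step 3: locate the error. For a single error e at position i, S_ℓ = v_i·e·α_i^ℓ, so α_err = S_1/S_0.
  S_0^{−1} = 5^{−1} = 8 (mod 13), so α_err = 3·8 = 24 ≡ 11 = α_3. Error position i = 3.
  Consistency check: S_2/S_1 = 7·9 = 63 ≡ 11 = α_err ✓ (single-error assumption holds).
Step 4: error magnitude e = S_0/v_3 = S_0·∏_{j≠3}(α_3 − α_j) = 5·9 = 45 ≡ 6 (mod 13).
Step 5: correct position 3: c_3 = r_3 − e = 8 − 6 ≡ 2 (mod 13). Hence c = [3, 8, 2, 10, 5].
  Check: interpolating c through the α_i gives m(x) = 9 + 10·x (degree < 2) with m(α_i) = c_i for every i, so c is indeed a codeword.


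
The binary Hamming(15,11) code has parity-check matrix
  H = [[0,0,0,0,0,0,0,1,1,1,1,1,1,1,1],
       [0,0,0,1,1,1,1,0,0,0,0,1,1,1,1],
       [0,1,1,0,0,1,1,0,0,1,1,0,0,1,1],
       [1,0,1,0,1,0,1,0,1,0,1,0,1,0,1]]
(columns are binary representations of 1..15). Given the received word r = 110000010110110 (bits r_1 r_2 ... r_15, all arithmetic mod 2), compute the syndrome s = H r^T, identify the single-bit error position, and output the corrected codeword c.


s = (1, 0, 0, 1)^T, error position = 9, corrected codeword c = 110000011110110

Compute s = H r^T mod 2 one row at a time:
  s_1 = 1 + 0 + 1 + 1 + 0 + 1 + 1 + 0 = 5 ≡ 1 (mod 2).
  s_2 = 0 + 0 + 0 + 0 + 0 + 1 + 1 + 0 = 2 ≡ 0 (mod 2).
  s_3 = 1 + 0 + 0 + 0 + 1 + 1 + 1 + 0 = 4 ≡ 0 (mod 2).
  s_4 = 1 + 0 + 0 + 0 + 0 + 1 + 1 + 0 = 3 ≡ 1 (mod 2).
s = (1, 0, 0, 1)^T — this equals column 9 of H (binary 1001), so error is at position 9.
Correct: flip bit 9 of r = 110000010110110 to get c = 110000011110110.


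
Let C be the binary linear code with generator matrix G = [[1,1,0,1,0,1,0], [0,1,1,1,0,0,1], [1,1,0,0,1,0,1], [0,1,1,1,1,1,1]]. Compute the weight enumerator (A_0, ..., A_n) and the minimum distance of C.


Weight distribution: A_0 = 1, A_2 = 3, A_4 = 11, A_6 = 1. Minimum distance d = 2.

Enumerate all 2^4 = 16 messages m ∈ F_2^4.
For each, compute codeword c = mG in F_2^7, then tally its weight.
  m = 0000 → c = 0000000, weight = 0.
  m = 1000 → c = 1101010, weight = 4.
  m = 0100 → c = 0111001, weight = 4.
  m = 1100 → c = 1010011, weight = 4.
  m = 0010 → c = 1100101, weight = 4.
  m = 1010 → c = 0001111, weight = 4.
  m = 0110 → c = 1011100, weight = 4.
  m = 1110 → c = 0110110, weight = 4.
  m = 0001 → c = 0111111, weight = 6.
  m = 1001 → c = 1010101, weight = 4.
  m = 0101 → c = 0000110, weight = 2.
  m = 1101 → c = 1101100, weight = 4.
  m = 0011 → c = 1011010, weight = 4.
  m = 1011 → c = 0110000, weight = 2.
  m = 0111 → c = 1100011, weight = 4.
  m = 1111 → c = 0001001, weight = 2.
Tally weights:
  weight 0: 1 codewords.
  weight 2: 3 codewords.
  weight 4: 11 codewords.
  weight 6: 1 codewords.
Minimum distance d = smallest w > 0 with A_w > 0 = 2.
Sanity: Σ A_w = 16 = 2^4 = 16 ✓.


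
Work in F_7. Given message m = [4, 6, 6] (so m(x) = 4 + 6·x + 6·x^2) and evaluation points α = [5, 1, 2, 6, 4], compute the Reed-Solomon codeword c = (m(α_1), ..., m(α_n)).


c = [2, 2, 5, 4, 5]

Message polynomial: m(x) = 4 + 6·x + 6·x^2 (mod 7).
For each evaluation point α_i, compute m(α_i) mod 7:
  α_1 = 5: Horner steps 6 → 1 → 2, so m(5) = 2.
  α_2 = 1: Horner steps 6 → 5 → 2, so m(1) = 2.
  α_3 = 2: Horner steps 6 → 4 → 5, so m(2) = 5.
  α_4 = 6: Horner steps 6 → 0 → 4, so m(6) = 4.
  α_5 = 4: Horner steps 6 → 2 → 5, so m(4) = 5.
Codeword c = [2, 2, 5, 4, 5] ∈ F_7^5.


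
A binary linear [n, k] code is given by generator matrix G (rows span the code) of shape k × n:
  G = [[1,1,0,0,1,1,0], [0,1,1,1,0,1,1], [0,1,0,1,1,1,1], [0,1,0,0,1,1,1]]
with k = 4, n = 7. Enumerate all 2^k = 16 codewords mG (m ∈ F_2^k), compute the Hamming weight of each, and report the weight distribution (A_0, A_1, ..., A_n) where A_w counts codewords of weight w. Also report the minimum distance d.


Weight distribution: A_0 = 1, A_1 = 1, A_2 = 2, A_3 = 2, A_4 = 5, A_5 = 5. Minimum distance d = 1.

Enumerate all 2^4 = 16 messages m ∈ F_2^4.
For each, compute codeword c = mG in F_2^7, then tally its weight.
  m = 0000 → c = 0000000, weight = 0.
  m = 1000 → c = 1100110, weight = 4.
  m = 0100 → c = 0111011, weight = 5.
  m = 1100 → c = 1011101, weight = 5.
  m = 0010 → c = 0101111, weight = 5.
  m = 1010 → c = 1001001, weight = 3.
  m = 0110 → c = 0010100, weight = 2.
  m = 1110 → c = 1110010, weight = 4.
  m = 0001 → c = 0100111, weight = 4.
  m = 1001 → c = 1000001, weight = 2.
  m = 0101 → c = 0011100, weight = 3.
  m = 1101 → c = 1111010, weight = 5.
  m = 0011 → c = 0001000, weight = 1.
  m = 1011 → c = 1101110, weight = 5.
  m = 0111 → c = 0110011, weight = 4.
  m = 1111 → c = 1010101, weight = 4.
Tally weights:
  weight 0: 1 codewords.
  weight 1: 1 codewords.
  weight 2: 2 codewords.
  weight 3: 2 codewords.
  weight 4: 5 codewords.
  weight 5: 5 codewords.
Minimum distance d = smallest w > 0 with A_w > 0 = 1.
Sanity: Σ A_w = 16 = 2^4 = 16 ✓.


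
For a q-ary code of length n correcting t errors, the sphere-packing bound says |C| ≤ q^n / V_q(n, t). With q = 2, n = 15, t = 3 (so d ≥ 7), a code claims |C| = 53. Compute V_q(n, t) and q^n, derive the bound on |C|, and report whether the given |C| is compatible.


V_q(n, t) = 576, q^n = 32768, Hamming bound = 56, |C| = 53 ≤ bound (satisfied).

Step 1: Compute V_q(n, t) = Σ_{j=0}^3 C(n, j) (q−1)^j.
  j = 0: C(15,0)·(1)^0 = 1·1 = 1.
  j = 1: C(15,1)·(1)^1 = 15·1 = 15.
  j = 2: C(15,2)·(1)^2 = 105·1 = 105.
  j = 3: C(15,3)·(1)^3 = 455·1 = 455.
  V_q(n, t) = 1 + 15 + 105 + 455 = 576.
Step 2: q^n = 2^15 = 32768.
Step 3: Hamming bound ⌊q^n / V_q(n,t)⌋ = ⌊32768/576⌋ = 56.
Step 4: Compare |C| = 53 to 56: satisfied.
The claimed |C| lies below the Hamming bound.


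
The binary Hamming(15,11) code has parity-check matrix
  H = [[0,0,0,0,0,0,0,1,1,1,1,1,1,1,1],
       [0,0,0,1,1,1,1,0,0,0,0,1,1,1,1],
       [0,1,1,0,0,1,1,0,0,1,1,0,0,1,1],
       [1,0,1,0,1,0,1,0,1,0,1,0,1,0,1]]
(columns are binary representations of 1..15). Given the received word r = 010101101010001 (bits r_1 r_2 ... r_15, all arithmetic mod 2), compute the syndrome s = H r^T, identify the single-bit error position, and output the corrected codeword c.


s = (1, 0, 1, 0)^T, error position = 10, corrected codeword c = 010101101110001

Compute s = H r^T mod 2 one row at a time:
  s_1 = 0 + 1 + 0 + 1 + 0 + 0 + 0 + 1 = 3 ≡ 1 (mod 2).
  s_2 = 1 + 0 + 1 + 1 + 0 + 0 + 0 + 1 = 4 ≡ 0 (mod 2).
  s_3 = 1 + 0 + 1 + 1 + 0 + 1 + 0 + 1 = 5 ≡ 1 (mod 2).
  s_4 = 0 + 0 + 0 + 1 + 1 + 1 + 0 + 1 = 4 ≡ 0 (mod 2).
s = (1, 0, 1, 0)^T — this equals column 10 of H (binary 1010), so error is at position 10.
Correct: flip bit 10 of r = 010101101010001 to get c = 010101101110001.


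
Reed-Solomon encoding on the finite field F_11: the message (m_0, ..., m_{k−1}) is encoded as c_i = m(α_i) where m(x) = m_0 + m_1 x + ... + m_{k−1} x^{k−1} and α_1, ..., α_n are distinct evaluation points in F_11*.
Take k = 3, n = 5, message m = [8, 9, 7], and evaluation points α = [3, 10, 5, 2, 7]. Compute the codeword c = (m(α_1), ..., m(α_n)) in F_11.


c = [10, 6, 8, 10, 7]

Message polynomial: m(x) = 8 + 9·x + 7·x^2 (mod 11).
For each evaluation point α_i, compute m(α_i) mod 11:
  α_1 = 3: Horner steps 7 → 8 → 10, so m(3) = 10.
  α_2 = 10: Horner steps 7 → 2 → 6, so m(10) = 6.
  α_3 = 5: Horner steps 7 → 0 → 8, so m(5) = 8.
  α_4 = 2: Horner steps 7 → 1 → 10, so m(2) = 10.
  α_5 = 7: Horner steps 7 → 3 → 7, so m(7) = 7.
Codeword c = [10, 6, 8, 10, 7] ∈ F_11^5.


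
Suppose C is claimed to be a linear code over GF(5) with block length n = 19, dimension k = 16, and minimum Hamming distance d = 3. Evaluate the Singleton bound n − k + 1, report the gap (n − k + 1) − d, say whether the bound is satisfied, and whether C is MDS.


Singleton RHS = n − k + 1 = 4, slack = 1, bound satisfied, not MDS.

Singleton bound: d ≤ n − k + 1.
Here n = 19, k = 16, so n − k + 1 = 4.
Given d = 3, check d ≤ 4: YES.
Slack = (n − k + 1) − d = 1.
The code is NOT MDS (slack = 1 > 0).
Description: the claimed parameters are [19, 16, 3]_5; such a code would be non-MDS.


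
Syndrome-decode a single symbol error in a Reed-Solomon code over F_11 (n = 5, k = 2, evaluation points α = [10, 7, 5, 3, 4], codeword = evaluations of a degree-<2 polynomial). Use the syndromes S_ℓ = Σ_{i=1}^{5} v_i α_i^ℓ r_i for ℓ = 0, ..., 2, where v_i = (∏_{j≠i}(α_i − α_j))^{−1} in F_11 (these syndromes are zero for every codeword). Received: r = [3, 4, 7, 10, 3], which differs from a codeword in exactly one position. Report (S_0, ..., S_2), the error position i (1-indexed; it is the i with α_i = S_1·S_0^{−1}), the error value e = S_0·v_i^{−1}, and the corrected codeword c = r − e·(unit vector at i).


S = (3, 8, 3), error at position 1, error magnitude e = 9, c = [5, 4, 7, 10, 3].

Step 1: column multipliers v_i = (∏_{j≠i}(α_i − α_j))^{−1} mod 11.
  i = 1 (α = 10): (10−7)(10−5)(10−3)(10−4) = 3·5·7·6 = 630 ≡ 3, so v_1 = 3^{−1} = 4 (mod 11).
  i = 2 (α = 7): (7−10)(7−5)(7−3)(7−4) = (−3)·2·4·3 = −72 ≡ 5, so v_2 = 5^{−1} = 9 (mod 11).
  i = 3 (α = 5): (5−10)(5−7)(5−3)(5−4) = (−5)·(−2)·2·1 = 20 ≡ 9, so v_3 = 9^{−1} = 5 (mod 11).
  i = 4 (α = 3): (3−10)(3−7)(3−5)(3−4) = (−7)·(−4)·(−2)·(−1) = 56 ≡ 1, so v_4 = 1^{−1} = 1 (mod 11).
  i = 5 (α = 4): (4−10)(4−7)(4−5)(4−3) = (−6)·(−3)·(−1)·1 = −18 ≡ 4, so v_5 = 4^{−1} = 3 (mod 11).
  v = [4, 9, 5, 1, 3].
Step 2: syndromes of r = [3, 4, 7, 10, 3] (all sums mod 11).
  S_0 = Σ v_i r_i = 4·3 + 9·4 + 5·7 + 1·10 + 3·3 = 102 ≡ 3.
  S_1 = Σ v_i α_i r_i = 4·10·3 + 9·7·4 + 5·5·7 + 1·3·10 + 3·4·3 = 613 ≡ 8.
  α_i^2 mod 11 = [1, 5, 3, 9, 5].
  S_2 = Σ v_i α_i^2 r_i = 4·1·3 + 9·5·4 + 5·3·7 + 1·9·10 + 3·5·3 = 432 ≡ 3.
  S = (3, 8, 3) ≠ 0, so r is not a codeword (an error is present).
Step 3: locate the error. For a single error e at position i, S_ℓ = v_i·e·α_i^ℓ, so α_err = S_1/S_0.
  S_0^{−1} = 3^{−1} = 4 (mod 11), so α_err = 8·4 = 32 ≡ 10 = α_1. Error position i = 1.
  Consistency check: S_2/S_1 = 3·7 = 21 ≡ 10 = α_err ✓ (single-error assumption holds).
Step 4: error magnitude e = S_0/v_1 = S_0·∏_{j≠1}(α_1 − α_j) = 3·3 = 9 ≡ 9 (mod 11).
Step 5: correct position 1: c_1 = r_1 − e = 3 − 9 ≡ 5 (mod 11). Hence c = [5, 4, 7, 10, 3].
  Check: interpolating c through the α_i gives m(x) = 9 + 4·x (degree < 2) with m(α_i) = c_i for every i, so c is indeed a codeword.
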